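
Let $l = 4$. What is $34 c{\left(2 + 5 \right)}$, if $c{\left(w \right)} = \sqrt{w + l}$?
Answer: $34 \sqrt{11} \approx 112.77$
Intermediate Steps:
$c{\left(w \right)} = \sqrt{4 + w}$ ($c{\left(w \right)} = \sqrt{w + 4} = \sqrt{4 + w}$)
$34 c{\left(2 + 5 \right)} = 34 \sqrt{4 + \left(2 + 5\right)} = 34 \sqrt{4 + 7} = 34 \sqrt{11}$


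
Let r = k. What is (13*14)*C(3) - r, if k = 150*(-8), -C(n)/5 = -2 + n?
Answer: 290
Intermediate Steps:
C(n) = 10 - 5*n (C(n) = -5*(-2 + n) = 10 - 5*n)
k = -1200
r = -1200
(13*14)*C(3) - r = (13*14)*(10 - 5*3) - 1*(-1200) = 182*(10 - 15) + 1200 = 182*(-5) + 1200 = -910 + 1200 = 290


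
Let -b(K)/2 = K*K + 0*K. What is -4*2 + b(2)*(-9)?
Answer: 64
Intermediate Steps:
b(K) = -2*K² (b(K) = -2*(K*K + 0*K) = -2*(K² + 0) = -2*K²)
-4*2 + b(2)*(-9) = -4*2 - 2*2²*(-9) = -8 - 2*4*(-9) = -8 - 8*(-9) = -8 + 72 = 64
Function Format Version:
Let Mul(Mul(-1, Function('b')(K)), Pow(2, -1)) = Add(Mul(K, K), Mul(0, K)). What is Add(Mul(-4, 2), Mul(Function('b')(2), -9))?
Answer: 64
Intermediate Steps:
Function('b')(K) = Mul(-2, Pow(K, 2)) (Function('b')(K) = Mul(-2, Add(Mul(K, K), Mul(0, K))) = Mul(-2, Add(Pow(K, 2), 0)) = Mul(-2, Pow(K, 2)))
Add(Mul(-4, 2), Mul(Function('b')(2), -9)) = Add(Mul(-4, 2), Mul(Mul(-2, Pow(2, 2)), -9)) = Add(-8, Mul(Mul(-2, 4), -9)) = Add(-8, Mul(-8, -9)) = Add(-8, 72) = 64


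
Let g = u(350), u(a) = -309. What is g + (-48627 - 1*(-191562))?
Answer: 142626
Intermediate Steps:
g = -309
g + (-48627 - 1*(-191562)) = -309 + (-48627 - 1*(-191562)) = -309 + (-48627 + 191562) = -309 + 142935 = 142626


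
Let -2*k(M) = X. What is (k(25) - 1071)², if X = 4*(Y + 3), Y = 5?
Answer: 1181569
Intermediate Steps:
X = 32 (X = 4*(5 + 3) = 4*8 = 32)
k(M) = -16 (k(M) = -½*32 = -16)
(k(25) - 1071)² = (-16 - 1071)² = (-1087)² = 1181569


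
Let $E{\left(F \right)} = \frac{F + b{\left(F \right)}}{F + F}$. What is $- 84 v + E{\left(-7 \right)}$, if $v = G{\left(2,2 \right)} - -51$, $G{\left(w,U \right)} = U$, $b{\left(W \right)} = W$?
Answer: $-4451$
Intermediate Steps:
$v = 53$ ($v = 2 - -51 = 2 + 51 = 53$)
$E{\left(F \right)} = 1$ ($E{\left(F \right)} = \frac{F + F}{F + F} = \frac{2 F}{2 F} = 2 F \frac{1}{2 F} = 1$)
$- 84 v + E{\left(-7 \right)} = \left(-84\right) 53 + 1 = -4452 + 1 = -4451$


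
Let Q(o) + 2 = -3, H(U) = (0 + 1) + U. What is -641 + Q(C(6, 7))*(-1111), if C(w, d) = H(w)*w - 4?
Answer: 4914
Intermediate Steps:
H(U) = 1 + U
C(w, d) = -4 + w*(1 + w) (C(w, d) = (1 + w)*w - 4 = w*(1 + w) - 4 = -4 + w*(1 + w))
Q(o) = -5 (Q(o) = -2 - 3 = -5)
-641 + Q(C(6, 7))*(-1111) = -641 - 5*(-1111) = -641 + 5555 = 4914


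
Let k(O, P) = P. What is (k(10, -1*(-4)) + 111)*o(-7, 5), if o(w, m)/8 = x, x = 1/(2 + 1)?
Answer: 920/3 ≈ 306.67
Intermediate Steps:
x = 1/3 ≈ 0.33333
o(w, m) = 8/3 (o(w, m) = 8*(1/3) = 8/3)
(k(10, -1*(-4)) + 111)*o(-7, 5) = (-1*(-4) + 111)*(8/3) = (4 + 111)*(8/3) = 115*(8/3) = 920/3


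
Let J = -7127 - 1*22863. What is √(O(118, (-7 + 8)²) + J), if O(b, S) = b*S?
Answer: 4*I*√1867 ≈ 172.84*I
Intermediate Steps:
O(b, S) = S*b
J = -29990 (J = -7127 - 22863 = -29990)
√(O(118, (-7 + 8)²) + J) = √((-7 + 8)²*118 - 29990) = √(1²*118 - 29990) = √(1*118 - 29990) = √(118 - 29990) = √(-29872) = 4*I*√1867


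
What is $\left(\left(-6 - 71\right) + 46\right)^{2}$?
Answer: $961$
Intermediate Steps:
$\left(\left(-6 - 71\right) + 46\right)^{2} = \left(-77 + 46\right)^{2} = \left(-31\right)^{2} = 961$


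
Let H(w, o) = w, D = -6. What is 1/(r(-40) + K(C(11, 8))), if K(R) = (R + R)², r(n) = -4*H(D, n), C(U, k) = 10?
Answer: 1/424 ≈ 0.0023585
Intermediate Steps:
r(n) = 24 (r(n) = -4*(-6) = 24)
K(R) = 4*R² (K(R) = (2*R)² = 4*R²)
1/(r(-40) + K(C(11, 8))) = 1/(24 + 4*10²) = 1/(24 + 4*100) = 1/(24 + 400) = 1/424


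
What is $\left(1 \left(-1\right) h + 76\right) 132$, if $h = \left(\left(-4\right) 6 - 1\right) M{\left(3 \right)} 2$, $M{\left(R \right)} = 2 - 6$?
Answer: $-16368$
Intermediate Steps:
$M{\left(R \right)} = -4$ ($M{\left(R \right)} = 2 - 6 = -4$)
$h = 200$ ($h = \left(\left(-4\right) 6 - 1\right) \left(-4\right) 2 = \left(-24 - 1\right) \left(-4\right) 2 = \left(-25\right) \left(-4\right) 2 = 100 \cdot 2 = 200$)
$\left(1 \left(-1\right) h + 76\right) 132 = \left(1 \left(-1\right) 200 + 76\right) 132 = \left(\left(-1\right) 200 + 76\right) 132 = \left(-200 + 76\right) 132 = \left(-124\right) 132 = -16368$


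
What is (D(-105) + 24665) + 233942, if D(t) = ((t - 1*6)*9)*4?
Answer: 254611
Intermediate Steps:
D(t) = -216 + 36*t (D(t) = ((t - 6)*9)*4 = ((-6 + t)*9)*4 = (-54 + 9*t)*4 = -216 + 36*t)
(D(-105) + 24665) + 233942 = ((-216 + 36*(-105)) + 24665) + 233942 = ((-216 - 3780) + 24665) + 233942 = (-3996 + 24665) + 233942 = 20669 + 233942 = 254611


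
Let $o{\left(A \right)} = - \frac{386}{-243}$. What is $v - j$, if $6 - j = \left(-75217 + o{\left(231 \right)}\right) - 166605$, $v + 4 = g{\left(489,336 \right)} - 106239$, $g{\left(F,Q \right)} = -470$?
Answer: $- \frac{84695077}{243} \approx -3.4854 \cdot 10^{5}$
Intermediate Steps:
$o{\left(A \right)} = \frac{386}{243}$ ($o{\left(A \right)} = \left(-386\right) \left(- \frac{1}{243}\right) = \frac{386}{243}$)
$v = -106713$ ($v = -4 - 106709 = -106713$)
$j = \frac{58763818}{243}$ ($j = 6 - \left(\left(-75217 + \frac{386}{243}\right) - 166605\right) = 6 - \left(- \frac{18277345}{243} - 166605\right) = 6 - - \frac{58762360}{243} = 6 + \frac{58762360}{243} = \frac{58763818}{243} \approx 2.4183 \cdot 10^{5}$)
$v - j = -106713 - \frac{58763818}{243} = - \frac{84695077}{243}$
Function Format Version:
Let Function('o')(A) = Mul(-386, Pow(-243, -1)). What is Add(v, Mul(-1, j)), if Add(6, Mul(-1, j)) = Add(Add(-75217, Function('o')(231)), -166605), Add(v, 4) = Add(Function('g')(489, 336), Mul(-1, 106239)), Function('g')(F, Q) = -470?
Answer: Rational(-84695077, 243) ≈ -3.4854e+5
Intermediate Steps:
Function('o')(A) = Rational(386, 243) (Function('o')(A) = Mul(-386, Rational(-1, 243)) = Rational(386, 243))
v = -106713 (v = Add(-4, Add(-470, Mul(-1, 106239))) = Add(-4, Add(-470, -106239)) = Add(-4, -106709) = -106713)
j = Rational(58763818, 243) (j = Add(6, Mul(-1, Add(Add(-75217, Rational(386, 243)), -166605))) = Add(6, Mul(-1, Add(Rational(-18277345, 243), -166605))) = Add(6, Mul(-1, Rational(-58762360, 243))) = Add(6, Rational(58762360, 243)) = Rational(58763818, 243) ≈ 2.4183e+5)
Add(v, Mul(-1, j)) = Add(-106713, Mul(-1, Rational(58763818, 243))) = Add(-106713, Rational(-58763818, 243)) = Rational(-84695077, 243)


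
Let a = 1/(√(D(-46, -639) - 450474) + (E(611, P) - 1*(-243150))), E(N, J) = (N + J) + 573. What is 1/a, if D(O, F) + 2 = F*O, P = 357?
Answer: 244691 + I*√421082 ≈ 2.4469e+5 + 648.91*I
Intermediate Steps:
D(O, F) = -2 + F*O
E(N, J) = 573 + J + N (E(N, J) = (J + N) + 573 = 573 + J + N)
a = 1/(244691 + I*√421082) (a = 1/(√((-2 - 639*(-46)) - 450474) + ((573 + 357 + 611) - 1*(-243150))) = 1/(√((-2 + 29394) - 450474) + (1541 + 243150)) = 1/(√(29392 - 450474) + 244691) = 1/(√(-421082) + 244691) = 1/(I*√421082 + 244691) = 1/(244691 + I*√421082) ≈ 4.0868e-6 - 1.084e-8*I)
1/a = 1/(244691/59874106563 - I*√421082/59874106563)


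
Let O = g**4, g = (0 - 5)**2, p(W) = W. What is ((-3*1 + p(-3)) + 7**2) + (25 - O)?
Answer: -390557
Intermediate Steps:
g = 25 (g = (-5)**2 = 25)
O = 390625 (O = 25**4 = 390625)
((-3*1 + p(-3)) + 7**2) + (25 - O) = ((-3*1 - 3) + 7**2) + (25 - 1*390625) = ((-3 - 3) + 49) + (25 - 390625) = (-6 + 49) - 390600 = 43 - 390600 = -390557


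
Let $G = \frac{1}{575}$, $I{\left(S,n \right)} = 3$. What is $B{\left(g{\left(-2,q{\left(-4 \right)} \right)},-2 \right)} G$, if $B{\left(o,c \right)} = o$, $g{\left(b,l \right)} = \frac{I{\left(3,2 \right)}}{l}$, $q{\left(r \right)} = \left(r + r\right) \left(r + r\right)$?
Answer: $\frac{3}{36800} \approx 8.1522 \cdot 10^{-5}$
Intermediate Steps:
$q{\left(r \right)} = 4 r^{2}$ ($q{\left(r \right)} = 2 r 2 r = 4 r^{2}$)
$g{\left(b,l \right)} = \frac{3}{l}$
$G = \frac{1}{575} \approx 0.0017391$
$B{\left(g{\left(-2,q{\left(-4 \right)} \right)},-2 \right)} G = \frac{3}{4 \left(-4\right)^{2}} \cdot \frac{1}{575} = \frac{3}{4 \cdot 16} \cdot \frac{1}{575} = \frac{3}{64} \cdot \frac{1}{575} = \frac{3}{36800}$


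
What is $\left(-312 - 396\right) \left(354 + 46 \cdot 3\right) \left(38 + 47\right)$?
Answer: $-29608560$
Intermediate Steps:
$\left(-312 - 396\right) \left(354 + 46 \cdot 3\right) \left(38 + 47\right) = - 708 \left(354 + 138\right) 85 = \left(-708\right) 492 \cdot 85 = \left(-348336\right) 85 = -29608560$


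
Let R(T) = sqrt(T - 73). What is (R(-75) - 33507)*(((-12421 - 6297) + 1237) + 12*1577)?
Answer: -48350601 + 2886*I*sqrt(37) ≈ -4.8351e+7 + 17555.0*I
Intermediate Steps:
R(T) = sqrt(-73 + T)
(R(-75) - 33507)*(((-12421 - 6297) + 1237) + 12*1577) = (sqrt(-73 - 75) - 33507)*(((-12421 - 6297) + 1237) + 12*1577) = (sqrt(-148) - 33507)*((-18718 + 1237) + 18924) = (2*I*sqrt(37) - 33507)*(-17481 + 18924) = (-33507 + 2*I*sqrt(37))*1443 = -48350601 + 2886*I*sqrt(37)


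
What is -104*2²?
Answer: -416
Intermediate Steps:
-104*2² = -104*4 = -416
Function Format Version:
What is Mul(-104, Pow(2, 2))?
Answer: -416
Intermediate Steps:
Mul(-104, Pow(2, 2)) = Mul(-104, 4) = -416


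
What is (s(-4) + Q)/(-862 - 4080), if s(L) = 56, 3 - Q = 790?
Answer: 731/4942 ≈ 0.14792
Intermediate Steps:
Q = -787 (Q = 3 - 1*790 = 3 - 790 = -787)
(s(-4) + Q)/(-862 - 4080) = (56 - 787)/(-862 - 4080) = -731/(-4942) = -731*(-1/4942) = 731/4942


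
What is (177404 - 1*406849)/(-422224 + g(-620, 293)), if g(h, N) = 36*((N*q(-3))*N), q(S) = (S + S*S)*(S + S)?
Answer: 229445/111682528 ≈ 0.0020544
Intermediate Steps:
q(S) = 2*S*(S + S²) (q(S) = (S + S²)*(2*S) = 2*S*(S + S²))
g(h, N) = -1296*N² (g(h, N) = 36*((N*(2*(-3)²*(1 - 3)))*N) = 36*((N*(2*9*(-2)))*N) = 36*((N*(-36))*N) = 36*((-36*N)*N) = 36*(-36*N²) = -1296*N²)
(177404 - 1*406849)/(-422224 + g(-620, 293)) = (177404 - 1*406849)/(-422224 - 1296*293²) = (177404 - 406849)/(-422224 - 1296*85849) = -229445/(-422224 - 111260304) = -229445/(-111682528) = -229445*(-1/111682528) = 229445/111682528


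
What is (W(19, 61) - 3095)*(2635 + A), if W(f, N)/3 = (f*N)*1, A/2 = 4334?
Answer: 4317746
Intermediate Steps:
A = 8668 (A = 2*4334 = 8668)
W(f, N) = 3*N*f (W(f, N) = 3*((f*N)*1) = 3*((N*f)*1) = 3*(N*f) = 3*N*f)
(W(19, 61) - 3095)*(2635 + A) = (3*61*19 - 3095)*(2635 + 8668) = (3477 - 3095)*11303 = 382*11303 = 4317746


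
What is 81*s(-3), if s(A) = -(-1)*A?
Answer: -243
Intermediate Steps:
s(A) = A
81*s(-3) = 81*(-3) = -243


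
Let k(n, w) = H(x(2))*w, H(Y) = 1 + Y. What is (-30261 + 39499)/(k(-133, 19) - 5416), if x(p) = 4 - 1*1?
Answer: -4619/2670 ≈ -1.7300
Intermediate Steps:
x(p) = 3 (x(p) = 4 - 1 = 3)
k(n, w) = 4*w (k(n, w) = (1 + 3)*w = 4*w)
(-30261 + 39499)/(k(-133, 19) - 5416) = (-30261 + 39499)/(4*19 - 5416) = 9238/(76 - 5416) = 9238/(-5340) = 9238*(-1/5340) = -4619/2670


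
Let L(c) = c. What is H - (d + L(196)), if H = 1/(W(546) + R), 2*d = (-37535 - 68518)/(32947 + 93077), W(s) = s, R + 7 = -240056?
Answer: -3935691931861/20123260272 ≈ -195.58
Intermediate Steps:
R = -240063 (R = -7 - 240056 = -240063)
d = -35351/84016 (d = ((-37535 - 68518)/(32947 + 93077))/2 = (-106053/126024)/2 = (-106053*1/126024)/2 = (½)*(-35351/42008) = -35351/84016 ≈ -0.42076)
H = -1/239517 (H = 1/(546 - 240063) = 1/(-239517) = -1/239517 ≈ -4.1751e-6)
H - (d + L(196)) = -1/239517 - (-35351/84016 + 196) = -1/239517 - 1*16431785/84016 = -1/239517 - 16431785/84016 = -3935691931861/20123260272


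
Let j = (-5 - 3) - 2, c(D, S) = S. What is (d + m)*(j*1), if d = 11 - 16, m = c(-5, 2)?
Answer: 30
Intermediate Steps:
m = 2
j = -10 (j = -8 - 2 = -10)
d = -5
(d + m)*(j*1) = (-5 + 2)*(-10*1) = -3*(-10) = 30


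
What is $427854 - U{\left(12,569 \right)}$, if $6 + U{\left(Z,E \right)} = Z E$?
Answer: $421032$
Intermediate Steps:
$U{\left(Z,E \right)} = -6 + E Z$ ($U{\left(Z,E \right)} = -6 + Z E = -6 + E Z$)
$427854 - U{\left(12,569 \right)} = 427854 - \left(-6 + 569 \cdot 12\right) = 427854 - \left(-6 + 6828\right) = 427854 - 6822 = 421032$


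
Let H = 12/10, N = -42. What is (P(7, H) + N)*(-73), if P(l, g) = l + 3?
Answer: 2336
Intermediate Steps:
H = 6/5 (H = 12*(1/10) = 6/5 ≈ 1.2000)
P(l, g) = 3 + l
(P(7, H) + N)*(-73) = ((3 + 7) - 42)*(-73) = (10 - 42)*(-73) = -32*(-73) = 2336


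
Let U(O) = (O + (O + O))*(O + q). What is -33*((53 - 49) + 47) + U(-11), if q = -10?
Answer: -990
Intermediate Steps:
U(O) = 3*O*(-10 + O) (U(O) = (O + (O + O))*(O - 10) = (O + 2*O)*(-10 + O) = (3*O)*(-10 + O) = 3*O*(-10 + O))
-33*((53 - 49) + 47) + U(-11) = -33*((53 - 49) + 47) + 3*(-11)*(-10 - 11) = -33*(4 + 47) + 3*(-11)*(-21) = -33*51 + 693 = -1683 + 693 = -990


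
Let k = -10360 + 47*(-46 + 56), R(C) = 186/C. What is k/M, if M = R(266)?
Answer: -1315370/93 ≈ -14144.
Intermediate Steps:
k = -9890 (k = -10360 + 47*10 = -10360 + 470 = -9890)
M = 93/133 (M = 186/266 = 186*(1/266) = 93/133 ≈ 0.69925)
k/M = -9890/93/133 = -9890*133/93 = -1315370/93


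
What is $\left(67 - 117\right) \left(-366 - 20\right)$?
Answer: $19300$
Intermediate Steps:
$\left(67 - 117\right) \left(-366 - 20\right) = \left(-50\right) \left(-386\right) = 19300$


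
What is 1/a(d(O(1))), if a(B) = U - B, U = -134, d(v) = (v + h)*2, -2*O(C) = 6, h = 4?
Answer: -1/136 ≈ -0.0073529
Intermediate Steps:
O(C) = -3 (O(C) = -½*6 = -3)
d(v) = 8 + 2*v (d(v) = (v + 4)*2 = (4 + v)*2 = 8 + 2*v)
a(B) = -134 - B
1/a(d(O(1))) = 1/(-134 - (8 + 2*(-3))) = 1/(-134 - (8 - 6)) = 1/(-134 - 1*2) = 1/(-134 - 2) = 1/(-136) = -1/136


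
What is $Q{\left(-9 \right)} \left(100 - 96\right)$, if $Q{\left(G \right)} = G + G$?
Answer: $-72$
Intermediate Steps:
$Q{\left(G \right)} = 2 G$
$Q{\left(-9 \right)} \left(100 - 96\right) = 2 \left(-9\right) \left(100 - 96\right) = \left(-18\right) 4 = -72$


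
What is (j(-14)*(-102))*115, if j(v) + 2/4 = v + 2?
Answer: 146625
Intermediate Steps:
j(v) = 3/2 + v (j(v) = -½ + (v + 2) = -½ + (2 + v) = 3/2 + v)
(j(-14)*(-102))*115 = ((3/2 - 14)*(-102))*115 = -25/2*(-102)*115 = 1275*115 = 146625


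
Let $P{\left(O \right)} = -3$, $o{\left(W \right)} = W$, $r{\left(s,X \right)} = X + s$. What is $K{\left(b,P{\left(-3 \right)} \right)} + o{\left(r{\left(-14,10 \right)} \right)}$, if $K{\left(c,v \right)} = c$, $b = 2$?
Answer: $-2$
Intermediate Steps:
$K{\left(b,P{\left(-3 \right)} \right)} + o{\left(r{\left(-14,10 \right)} \right)} = 2 + \left(10 - 14\right) = 2 - 4 = -2$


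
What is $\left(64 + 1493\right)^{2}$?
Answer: $2424249$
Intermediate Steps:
$\left(64 + 1493\right)^{2} = 1557^{2} = 2424249$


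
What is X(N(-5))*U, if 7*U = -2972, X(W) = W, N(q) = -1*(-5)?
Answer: -14860/7 ≈ -2122.9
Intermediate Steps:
N(q) = 5
U = -2972/7 (U = (⅐)*(-2972) = -2972/7 ≈ -424.57)
X(N(-5))*U = 5*(-2972/7) = -14860/7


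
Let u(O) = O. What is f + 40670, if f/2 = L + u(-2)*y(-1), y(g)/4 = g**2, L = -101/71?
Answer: 2886232/71 ≈ 40651.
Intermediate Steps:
L = -101/71 (L = -101*1/71 = -101/71 ≈ -1.4225)
y(g) = 4*g**2
f = -1338/71 (f = 2*(-101/71 - 8*(-1)**2) = 2*(-101/71 - 8) = 2*(-669/71) = -1338/71 ≈ -18.845)
f + 40670 = -1338/71 + 40670 = 2886232/71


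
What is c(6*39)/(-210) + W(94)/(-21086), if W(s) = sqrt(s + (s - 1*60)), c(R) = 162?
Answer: -27/35 - 4*sqrt(2)/10543 ≈ -0.77197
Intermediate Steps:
W(s) = sqrt(-60 + 2*s) (W(s) = sqrt(s + (s - 60)) = sqrt(s + (-60 + s)) = sqrt(-60 + 2*s))
c(6*39)/(-210) + W(94)/(-21086) = 162/(-210) + sqrt(-60 + 2*94)/(-21086) = 162*(-1/210) + sqrt(-60 + 188)*(-1/21086) = -27/35 + sqrt(128)*(-1/21086) = -27/35 + (8*sqrt(2))*(-1/21086) = -27/35 - 4*sqrt(2)/10543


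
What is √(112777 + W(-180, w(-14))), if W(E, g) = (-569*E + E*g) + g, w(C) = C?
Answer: √217703 ≈ 466.59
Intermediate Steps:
W(E, g) = g - 569*E + E*g
√(112777 + W(-180, w(-14))) = √(112777 + (-14 - 569*(-180) - 180*(-14))) = √(112777 + (-14 + 102420 + 2520)) = √(112777 + 104926) = √217703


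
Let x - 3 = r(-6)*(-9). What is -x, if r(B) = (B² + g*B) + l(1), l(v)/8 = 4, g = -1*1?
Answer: 663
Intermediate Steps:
g = -1
l(v) = 32 (l(v) = 8*4 = 32)
r(B) = 32 + B² - B (r(B) = (B² - B) + 32 = 32 + B² - B)
x = -663 (x = 3 + (32 + (-6)² - 1*(-6))*(-9) = 3 + (32 + 36 + 6)*(-9) = 3 + 74*(-9) = 3 - 666 = -663)
-x = -1*(-663) = 663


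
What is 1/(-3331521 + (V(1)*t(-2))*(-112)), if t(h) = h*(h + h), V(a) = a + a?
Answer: -1/3333313 ≈ -3.0000e-7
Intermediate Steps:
V(a) = 2*a
t(h) = 2*h**2 (t(h) = h*(2*h) = 2*h**2)
1/(-3331521 + (V(1)*t(-2))*(-112)) = 1/(-3331521 + ((2*1)*(2*(-2)**2))*(-112)) = 1/(-3331521 + (2*(2*4))*(-112)) = 1/(-3331521 + (2*8)*(-112)) = 1/(-3331521 + 16*(-112)) = 1/(-3331521 - 1792) = 1/(-3333313) = -1/3333313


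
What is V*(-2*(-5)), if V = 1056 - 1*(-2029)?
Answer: 30850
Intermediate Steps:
V = 3085 (V = 1056 + 2029 = 3085)
V*(-2*(-5)) = 3085*(-2*(-5)) = 3085*10 = 30850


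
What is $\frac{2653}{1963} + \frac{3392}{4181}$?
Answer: $\frac{17750689}{8207303} \approx 2.1628$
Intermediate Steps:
$\frac{2653}{1963} + \frac{3392}{4181} = \frac{17750689}{8207303}$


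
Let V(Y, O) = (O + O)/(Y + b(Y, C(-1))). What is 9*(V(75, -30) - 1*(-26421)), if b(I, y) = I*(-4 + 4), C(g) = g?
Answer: 1188909/5 ≈ 2.3778e+5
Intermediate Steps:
b(I, y) = 0 (b(I, y) = I*0 = 0)
V(Y, O) = 2*O/Y (V(Y, O) = (O + O)/(Y + 0) = (2*O)/Y = 2*O/Y)
9*(V(75, -30) - 1*(-26421)) = 9*(2*(-30)/75 - 1*(-26421)) = 9*(2*(-30)*(1/75) + 26421) = 9*(-4/5 + 26421) = 9*(132101/5) = 1188909/5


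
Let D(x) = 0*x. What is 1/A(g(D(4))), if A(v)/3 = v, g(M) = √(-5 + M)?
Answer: -I*√5/15 ≈ -0.14907*I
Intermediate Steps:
D(x) = 0
A(v) = 3*v
1/A(g(D(4))) = 1/(3*√(-5 + 0)) = 1/(3*√(-5)) = 1/(3*(I*√5)) = 1/(3*I*√5) = -I*√5/15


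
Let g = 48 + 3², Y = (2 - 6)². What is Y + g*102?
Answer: 5830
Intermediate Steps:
Y = 16 (Y = (-4)² = 16)
g = 57 (g = 48 + 9 = 57)
Y + g*102 = 16 + 57*102 = 16 + 5814 = 5830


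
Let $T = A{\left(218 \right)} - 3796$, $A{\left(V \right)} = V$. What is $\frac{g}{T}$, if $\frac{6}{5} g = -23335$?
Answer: $\frac{116675}{21468} \approx 5.4348$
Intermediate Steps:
$g = - \frac{116675}{6}$ ($g = \frac{5}{6} \left(-23335\right) = - \frac{116675}{6} \approx -19446.0$)
$T = -3578$ ($T = 218 - 3796 = -3578$)
$\frac{g}{T} = - \frac{116675}{6 \left(-3578\right)} = \left(- \frac{116675}{6}\right) \left(- \frac{1}{3578}\right) = \frac{116675}{21468}$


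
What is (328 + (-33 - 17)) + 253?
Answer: 531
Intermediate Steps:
(328 + (-33 - 17)) + 253 = (328 - 50) + 253 = 278 + 253 = 531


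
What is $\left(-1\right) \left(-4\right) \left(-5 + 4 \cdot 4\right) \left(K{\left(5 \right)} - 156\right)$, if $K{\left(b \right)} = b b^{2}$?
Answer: $-1364$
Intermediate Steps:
$K{\left(b \right)} = b^{3}$
$\left(-1\right) \left(-4\right) \left(-5 + 4 \cdot 4\right) \left(K{\left(5 \right)} - 156\right) = \left(-1\right) \left(-4\right) \left(-5 + 4 \cdot 4\right) \left(5^{3} - 156\right) = 4 \left(-5 + 16\right) \left(125 - 156\right) = 4 \cdot 11 \left(-31\right) = 44 \left(-31\right) = -1364$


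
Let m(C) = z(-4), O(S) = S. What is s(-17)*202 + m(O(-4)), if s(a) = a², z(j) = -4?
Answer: 58374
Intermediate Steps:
m(C) = -4
s(-17)*202 + m(O(-4)) = (-17)²*202 - 4 = 289*202 - 4 = 58378 - 4 = 58374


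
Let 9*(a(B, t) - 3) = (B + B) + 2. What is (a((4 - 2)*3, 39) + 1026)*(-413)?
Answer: -3830575/9 ≈ -4.2562e+5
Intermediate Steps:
a(B, t) = 29/9 + 2*B/9 (a(B, t) = 3 + ((B + B) + 2)/9 = 3 + (2*B + 2)/9 = 3 + (2 + 2*B)/9 = 3 + (2/9 + 2*B/9) = 29/9 + 2*B/9)
(a((4 - 2)*3, 39) + 1026)*(-413) = ((29/9 + 2*((4 - 2)*3)/9) + 1026)*(-413) = ((29/9 + 2*(2*3)/9) + 1026)*(-413) = ((29/9 + (2/9)*6) + 1026)*(-413) = ((29/9 + 4/3) + 1026)*(-413) = (41/9 + 1026)*(-413) = (9275/9)*(-413) = -3830575/9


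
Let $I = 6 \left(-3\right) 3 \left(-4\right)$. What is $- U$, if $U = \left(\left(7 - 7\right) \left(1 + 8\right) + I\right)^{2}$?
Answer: $-46656$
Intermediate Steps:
$I = 216$ ($I = \left(-18\right) \left(-12\right) = 216$)
$U = 46656$ ($U = \left(\left(7 - 7\right) \left(1 + 8\right) + 216\right)^{2} = \left(0 \cdot 9 + 216\right)^{2} = \left(0 + 216\right)^{2} = 216^{2} = 46656$)
$- U = \left(-1\right) 46656 = -46656$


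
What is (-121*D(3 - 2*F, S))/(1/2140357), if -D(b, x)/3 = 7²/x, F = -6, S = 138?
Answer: 551746811/2 ≈ 2.7587e+8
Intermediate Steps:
D(b, x) = -147/x (D(b, x) = -3*7²/x = -147/x)
(-121*D(3 - 2*F, S))/(1/2140357) = (-(-17787)/138)/(1/2140357) = -121*(-49/46)*2140357 = (5929/46)*2140357 = 551746811/2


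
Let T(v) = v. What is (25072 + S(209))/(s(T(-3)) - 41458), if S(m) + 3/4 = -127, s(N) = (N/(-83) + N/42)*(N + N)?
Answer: -57970437/96347900 ≈ -0.60168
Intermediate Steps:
s(N) = 41*N²/1743 (s(N) = (N*(-1/83) + N*(1/42))*(2*N) = (-N/83 + N/42)*(2*N) = (41*N/3486)*(2*N) = 41*N²/1743)
S(m) = -511/4 (S(m) = -¾ - 127 = -511/4)
(25072 + S(209))/(s(T(-3)) - 41458) = (25072 - 511/4)/((41/1743)*(-3)² - 41458) = 99777/(4*((41/1743)*9 - 41458)) = 99777/(4*(123/581 - 41458)) = 99777/(4*(-24086975/581)) = (99777/4)*(-581/24086975) = -57970437/96347900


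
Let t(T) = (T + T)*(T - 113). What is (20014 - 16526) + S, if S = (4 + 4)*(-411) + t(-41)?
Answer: 12828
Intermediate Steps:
t(T) = 2*T*(-113 + T) (t(T) = (2*T)*(-113 + T) = 2*T*(-113 + T))
S = 9340 (S = (4 + 4)*(-411) + 2*(-41)*(-113 - 41) = 8*(-411) + 2*(-41)*(-154) = -3288 + 12628 = 9340)
(20014 - 16526) + S = (20014 - 16526) + 9340 = 3488 + 9340 = 12828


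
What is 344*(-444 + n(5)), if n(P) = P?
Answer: -151016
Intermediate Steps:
344*(-444 + n(5)) = 344*(-444 + 5) = 344*(-439) = -151016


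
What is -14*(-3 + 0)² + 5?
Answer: -121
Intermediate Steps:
-14*(-3 + 0)² + 5 = -14*(-3)² + 5 = -14*9 + 5 = -126 + 5 = -121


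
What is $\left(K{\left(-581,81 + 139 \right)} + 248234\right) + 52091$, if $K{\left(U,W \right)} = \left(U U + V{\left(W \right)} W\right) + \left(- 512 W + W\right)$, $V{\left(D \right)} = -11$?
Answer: $523046$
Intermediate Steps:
$K{\left(U,W \right)} = U^{2} - 522 W$ ($K{\left(U,W \right)} = \left(U U - 11 W\right) + \left(- 512 W + W\right) = \left(U^{2} - 11 W\right) - 511 W = U^{2} - 522 W$)
$\left(K{\left(-581,81 + 139 \right)} + 248234\right) + 52091 = \left(\left(\left(-581\right)^{2} - 522 \left(81 + 139\right)\right) + 248234\right) + 52091 = \left(\left(337561 - 114840\right) + 248234\right) + 52091 = \left(222721 + 248234\right) + 52091 = 470955 + 52091 = 523046$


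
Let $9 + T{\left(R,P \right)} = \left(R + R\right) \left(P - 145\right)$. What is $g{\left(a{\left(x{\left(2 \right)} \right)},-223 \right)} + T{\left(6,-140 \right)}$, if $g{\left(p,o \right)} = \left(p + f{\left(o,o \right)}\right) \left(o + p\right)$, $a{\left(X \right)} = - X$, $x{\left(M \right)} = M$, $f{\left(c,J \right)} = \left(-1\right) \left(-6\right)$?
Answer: $-4329$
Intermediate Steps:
$f{\left(c,J \right)} = 6$
$T{\left(R,P \right)} = -9 + 2 R \left(-145 + P\right)$ ($T{\left(R,P \right)} = -9 + \left(R + R\right) \left(P - 145\right) = -9 + 2 R \left(-145 + P\right)$)
$g{\left(p,o \right)} = \left(6 + p\right) \left(o + p\right)$ ($g{\left(p,o \right)} = \left(p + 6\right) \left(o + p\right) = \left(6 + p\right) \left(o + p\right)$)
$g{\left(a{\left(x{\left(2 \right)} \right)},-223 \right)} + T{\left(6,-140 \right)} = \left(\left(\left(-1\right) 2\right)^{2} + 6 \left(-223\right) + 6 \left(\left(-1\right) 2\right) - 223 \left(\left(-1\right) 2\right)\right) - \left(1749 + 1680\right) = \left(\left(-2\right)^{2} - 1338 + 6 \left(-2\right) - -446\right) - 3429 = \left(4 - 1338 - 12 + 446\right) - 3429 = -900 - 3429 = -4329$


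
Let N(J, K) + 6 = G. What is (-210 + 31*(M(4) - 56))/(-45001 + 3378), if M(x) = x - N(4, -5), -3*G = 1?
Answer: 4877/124869 ≈ 0.039057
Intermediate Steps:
G = -⅓ (G = -⅓*1 = -⅓ ≈ -0.33333)
N(J, K) = -19/3 (N(J, K) = -6 - ⅓ = -19/3)
M(x) = 19/3 + x (M(x) = x - 1*(-19/3) = x + 19/3 = 19/3 + x)
(-210 + 31*(M(4) - 56))/(-45001 + 3378) = (-210 + 31*((19/3 + 4) - 56))/(-45001 + 3378) = (-210 + 31*(31/3 - 56))/(-41623) = (-210 + 31*(-137/3))*(-1/41623) = (-210 - 4247/3)*(-1/41623) = -4877/3*(-1/41623) = 4877/124869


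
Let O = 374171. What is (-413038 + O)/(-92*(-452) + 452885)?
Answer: -38867/494469 ≈ -0.078604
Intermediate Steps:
(-413038 + O)/(-92*(-452) + 452885) = (-413038 + 374171)/(-92*(-452) + 452885) = -38867/(41584 + 452885) = -38867/494469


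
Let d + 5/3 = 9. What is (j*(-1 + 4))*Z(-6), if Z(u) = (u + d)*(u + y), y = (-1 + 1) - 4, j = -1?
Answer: 40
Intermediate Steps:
d = 22/3 (d = -5/3 + 9 = 22/3 ≈ 7.3333)
y = -4 (y = 0 - 4 = -4)
Z(u) = (-4 + u)*(22/3 + u) (Z(u) = (u + 22/3)*(u - 4) = (22/3 + u)*(-4 + u) = (-4 + u)*(22/3 + u))
(j*(-1 + 4))*Z(-6) = (-(-1 + 4))*(-88/3 + (-6)² + (10/3)*(-6)) = (-1*3)*(-88/3 + 36 - 20) = -3*(-40/3) = 40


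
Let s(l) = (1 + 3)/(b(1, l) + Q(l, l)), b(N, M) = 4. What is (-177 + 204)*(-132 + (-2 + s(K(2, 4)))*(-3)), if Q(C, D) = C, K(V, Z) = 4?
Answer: -6885/2 ≈ -3442.5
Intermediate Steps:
s(l) = 4/(4 + l) (s(l) = (1 + 3)/(4 + l) = 4/(4 + l))
(-177 + 204)*(-132 + (-2 + s(K(2, 4)))*(-3)) = (-177 + 204)*(-132 + (-2 + 4/(4 + 4))*(-3)) = 27*(-132 + (-2 + 4/8)*(-3)) = 27*(-132 + (-2 + 4*(1/8))*(-3)) = 27*(-132 + (-2 + 1/2)*(-3)) = 27*(-132 - 3/2*(-3)) = 27*(-132 + 9/2) = 27*(-255/2) = -6885/2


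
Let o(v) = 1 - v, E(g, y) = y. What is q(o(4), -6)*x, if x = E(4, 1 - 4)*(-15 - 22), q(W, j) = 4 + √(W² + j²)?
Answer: 444 + 333*√5 ≈ 1188.6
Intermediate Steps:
x = 111 (x = (1 - 4)*(-15 - 22) = -3*(-37) = 111)
q(o(4), -6)*x = (4 + √((1 - 1*4)² + (-6)²))*111 = (4 + √((1 - 4)² + 36))*111 = (4 + √((-3)² + 36))*111 = (4 + √(9 + 36))*111 = (4 + √45)*111 = (4 + 3*√5)*111 = 444 + 333*√5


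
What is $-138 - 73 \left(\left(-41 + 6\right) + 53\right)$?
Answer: $-1452$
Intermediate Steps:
$-138 - 73 \left(\left(-41 + 6\right) + 53\right) = -138 - 73 \left(-35 + 53\right) = -138 - 1314 = -1452$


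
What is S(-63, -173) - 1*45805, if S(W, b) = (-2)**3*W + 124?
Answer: -45177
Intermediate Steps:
S(W, b) = 124 - 8*W (S(W, b) = -8*W + 124 = 124 - 8*W)
S(-63, -173) - 1*45805 = (124 - 8*(-63)) - 1*45805 = (124 + 504) - 45805 = 628 - 45805 = -45177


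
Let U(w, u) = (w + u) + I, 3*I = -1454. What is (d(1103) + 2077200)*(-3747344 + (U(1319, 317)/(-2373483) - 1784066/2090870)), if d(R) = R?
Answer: -1566878125818795347846273/201188286495 ≈ -7.7881e+12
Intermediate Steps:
I = -1454/3 (I = (1/3)*(-1454) = -1454/3 ≈ -484.67)
U(w, u) = -1454/3 + u + w (U(w, u) = (w + u) - 1454/3 = (u + w) - 1454/3 = -1454/3 + u + w)
(d(1103) + 2077200)*(-3747344 + (U(1319, 317)/(-2373483) - 1784066/2090870)) = (1103 + 2077200)*(-3747344 + ((-1454/3 + 317 + 1319)/(-2373483) - 1784066/2090870)) = 2078303*(-3747344 + ((3454/3)*(-1/2373483) - 1784066*1/2090870)) = 2078303*(-3747344 + (-3454/7120449 - 24109/28255)) = 2078303*(-3747344 - 171764497711/201188286495) = 2078303*(-753921890031816991/201188286495) = -1566878125818795347846273/201188286495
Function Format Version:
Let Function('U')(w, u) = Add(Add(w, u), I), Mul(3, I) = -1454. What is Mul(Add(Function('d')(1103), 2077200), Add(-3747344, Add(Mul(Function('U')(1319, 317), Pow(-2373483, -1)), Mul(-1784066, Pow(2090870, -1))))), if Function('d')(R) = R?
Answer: Rational(-1566878125818795347846273, 201188286495) ≈ -7.7881e+12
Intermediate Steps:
I = Rational(-1454, 3) (I = Mul(Rational(1, 3), -1454) = Rational(-1454, 3) ≈ -484.67)
Function('U')(w, u) = Add(Rational(-1454, 3), u, w) (Function('U')(w, u) = Add(Add(w, u), Rational(-1454, 3)) = Add(Add(u, w), Rational(-1454, 3)) = Add(Rational(-1454, 3), u, w))
Mul(Add(Function('d')(1103), 2077200), Add(-3747344, Add(Mul(Function('U')(1319, 317), Pow(-2373483, -1)), Mul(-1784066, Pow(2090870, -1))))) = Mul(Add(1103, 2077200), Add(-3747344, Add(Mul(Add(Rational(-1454, 3), 317, 1319), Pow(-2373483, -1)), Mul(-1784066, Pow(2090870, -1))))) = Mul(2078303, Add(-3747344, Add(Mul(Rational(3454, 3), Rational(-1, 2373483)), Mul(-1784066, Rational(1, 2090870))))) = Mul(2078303, Add(-3747344, Add(Rational(-3454, 7120449), Rational(-24109, 28255)))) = Mul(2078303, Add(-3747344, Rational(-171764497711, 201188286495))) = Mul(2078303, Rational(-753921890031816991, 201188286495)) = Rational(-1566878125818795347846273, 201188286495)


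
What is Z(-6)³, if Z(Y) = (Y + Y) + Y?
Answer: -5832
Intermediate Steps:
Z(Y) = 3*Y (Z(Y) = 2*Y + Y = 3*Y)
Z(-6)³ = (3*(-6))³ = (-18)³ = -5832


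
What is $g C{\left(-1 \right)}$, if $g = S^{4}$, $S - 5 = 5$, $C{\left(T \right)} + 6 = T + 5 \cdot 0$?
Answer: $-70000$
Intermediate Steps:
$C{\left(T \right)} = -6 + T$ ($C{\left(T \right)} = -6 + \left(T + 5 \cdot 0\right) = -6 + \left(T + 0\right) = -6 + T$)
$S = 10$ ($S = 5 + 5 = 10$)
$g = 10000$ ($g = 10^{4} = 10000$)
$g C{\left(-1 \right)} = 10000 \left(-6 - 1\right) = 10000 \left(-7\right) = -70000$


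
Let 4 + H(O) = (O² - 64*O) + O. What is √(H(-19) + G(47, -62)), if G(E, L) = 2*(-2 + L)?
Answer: √1426 ≈ 37.762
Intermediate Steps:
G(E, L) = -4 + 2*L
H(O) = -4 + O² - 63*O (H(O) = -4 + ((O² - 64*O) + O) = -4 + (O² - 63*O) = -4 + O² - 63*O)
√(H(-19) + G(47, -62)) = √((-4 + (-19)² - 63*(-19)) + (-4 + 2*(-62))) = √((-4 + 361 + 1197) + (-4 - 124)) = √(1554 - 128) = √1426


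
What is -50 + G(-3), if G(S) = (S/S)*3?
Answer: -47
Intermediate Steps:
G(S) = 3 (G(S) = 1*3 = 3)
-50 + G(-3) = -50 + 3 = -47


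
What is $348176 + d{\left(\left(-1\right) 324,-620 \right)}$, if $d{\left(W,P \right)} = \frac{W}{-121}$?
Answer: $\frac{42129620}{121} \approx 3.4818 \cdot 10^{5}$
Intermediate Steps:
$d{\left(W,P \right)} = - \frac{W}{121}$ ($d{\left(W,P \right)} = W \left(- \frac{1}{121}\right) = - \frac{W}{121}$)
$348176 + d{\left(\left(-1\right) 324,-620 \right)} = 348176 - \frac{\left(-1\right) 324}{121} = 348176 - - \frac{324}{121} = 348176 + \frac{324}{121} = \frac{42129620}{121}$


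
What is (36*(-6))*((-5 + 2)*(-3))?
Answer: -1944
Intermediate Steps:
(36*(-6))*((-5 + 2)*(-3)) = -(-648)*(-3) = -216*9 = -1944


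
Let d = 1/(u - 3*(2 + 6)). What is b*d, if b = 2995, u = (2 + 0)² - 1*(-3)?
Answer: -2995/17 ≈ -176.18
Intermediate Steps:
u = 7 (u = 2² + 3 = 4 + 3 = 7)
d = -1/17 (d = 1/(7 - 3*(2 + 6)) = 1/(7 - 3*8) = 1/(7 - 24) = 1/(-17) = -1/17 ≈ -0.058824)
b*d = 2995*(-1/17) = -2995/17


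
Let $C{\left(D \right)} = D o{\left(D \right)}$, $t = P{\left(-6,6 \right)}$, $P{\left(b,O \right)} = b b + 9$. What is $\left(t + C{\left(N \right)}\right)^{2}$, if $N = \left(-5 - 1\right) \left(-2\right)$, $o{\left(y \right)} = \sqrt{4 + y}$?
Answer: $8649$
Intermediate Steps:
$P{\left(b,O \right)} = 9 + b^{2}$ ($P{\left(b,O \right)} = b^{2} + 9 = 9 + b^{2}$)
$t = 45$ ($t = 9 + \left(-6\right)^{2} = 9 + 36 = 45$)
$N = 12$ ($N = \left(-6\right) \left(-2\right) = 12$)
$C{\left(D \right)} = D \sqrt{4 + D}$
$\left(t + C{\left(N \right)}\right)^{2} = \left(45 + 12 \sqrt{4 + 12}\right)^{2} = \left(45 + 12 \sqrt{16}\right)^{2} = \left(45 + 12 \cdot 4\right)^{2} = \left(45 + 48\right)^{2} = 93^{2} = 8649$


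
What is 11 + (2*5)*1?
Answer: 21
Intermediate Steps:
11 + (2*5)*1 = 11 + 10*1 = 11 + 10 = 21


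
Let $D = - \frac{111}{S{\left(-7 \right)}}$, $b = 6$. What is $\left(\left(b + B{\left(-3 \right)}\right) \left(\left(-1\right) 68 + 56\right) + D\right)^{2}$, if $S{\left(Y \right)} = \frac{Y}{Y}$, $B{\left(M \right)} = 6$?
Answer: $65025$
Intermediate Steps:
$S{\left(Y \right)} = 1$
$D = -111$ ($D = - \frac{111}{1} = \left(-111\right) 1 = -111$)
$\left(\left(b + B{\left(-3 \right)}\right) \left(\left(-1\right) 68 + 56\right) + D\right)^{2} = \left(\left(6 + 6\right) \left(\left(-1\right) 68 + 56\right) - 111\right)^{2} = \left(12 \left(-68 + 56\right) - 111\right)^{2} = \left(12 \left(-12\right) - 111\right)^{2} = \left(-144 - 111\right)^{2} = \left(-255\right)^{2} = 65025$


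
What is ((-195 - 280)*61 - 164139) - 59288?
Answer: -252402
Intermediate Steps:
((-195 - 280)*61 - 164139) - 59288 = (-475*61 - 164139) - 59288 = (-28975 - 164139) - 59288 = -193114 - 59288 = -252402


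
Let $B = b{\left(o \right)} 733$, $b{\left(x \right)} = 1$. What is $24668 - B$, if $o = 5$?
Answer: $23935$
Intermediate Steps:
$B = 733$ ($B = 1 \cdot 733 = 733$)
$24668 - B = 24668 - 733 = 23935$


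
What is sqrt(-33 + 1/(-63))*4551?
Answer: 6068*I*sqrt(910)/7 ≈ 26150.0*I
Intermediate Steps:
sqrt(-33 + 1/(-63))*4551 = sqrt(-33 - 1/63)*4551 = sqrt(-2080/63)*4551 = (4*I*sqrt(910)/21)*4551 = 6068*I*sqrt(910)/7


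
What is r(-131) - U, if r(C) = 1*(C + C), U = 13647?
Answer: -13909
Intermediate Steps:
r(C) = 2*C (r(C) = 1*(2*C) = 2*C)
r(-131) - U = 2*(-131) - 1*13647 = -262 - 13647 = -13909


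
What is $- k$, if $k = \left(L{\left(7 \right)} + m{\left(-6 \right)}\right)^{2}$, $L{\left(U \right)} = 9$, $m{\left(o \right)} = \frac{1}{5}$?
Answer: $- \frac{2116}{25} \approx -84.64$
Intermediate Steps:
$m{\left(o \right)} = \frac{1}{5}$
$k = \frac{2116}{25}$ ($k = \left(9 + \frac{1}{5}\right)^{2} = \left(\frac{46}{5}\right)^{2} = \frac{2116}{25} \approx 84.64$)
$- k = \left(-1\right) \frac{2116}{25} = - \frac{2116}{25}$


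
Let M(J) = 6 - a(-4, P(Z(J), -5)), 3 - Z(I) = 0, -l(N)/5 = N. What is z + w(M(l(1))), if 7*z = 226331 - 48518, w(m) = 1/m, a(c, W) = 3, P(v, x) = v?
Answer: 533446/21 ≈ 25402.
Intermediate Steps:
l(N) = -5*N
Z(I) = 3 (Z(I) = 3 - 1*0 = 3 + 0 = 3)
M(J) = 3 (M(J) = 6 - 1*3 = 6 - 3 = 3)
z = 177813/7 (z = (226331 - 48518)/7 = (1/7)*177813 = 177813/7 ≈ 25402.)
z + w(M(l(1))) = 177813/7 + 1/3 = 533446/21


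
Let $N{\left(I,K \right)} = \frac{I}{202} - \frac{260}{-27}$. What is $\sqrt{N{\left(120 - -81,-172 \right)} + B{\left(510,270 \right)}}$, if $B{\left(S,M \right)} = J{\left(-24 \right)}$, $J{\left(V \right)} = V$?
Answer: $\frac{i \sqrt{44207094}}{1818} \approx 3.6572 i$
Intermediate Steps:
$B{\left(S,M \right)} = -24$
$N{\left(I,K \right)} = \frac{260}{27} + \frac{I}{202}$ ($N{\left(I,K \right)} = I \frac{1}{202} - - \frac{260}{27} = \frac{I}{202} + \frac{260}{27} = \frac{260}{27} + \frac{I}{202}$)
$\sqrt{N{\left(120 - -81,-172 \right)} + B{\left(510,270 \right)}} = \sqrt{\left(\frac{260}{27} + \frac{120 - -81}{202}\right) - 24} = \sqrt{\left(\frac{260}{27} + \frac{120 + 81}{202}\right) - 24} = \sqrt{\left(\frac{260}{27} + \frac{1}{202} \cdot 201\right) - 24} = \sqrt{\left(\frac{260}{27} + \frac{201}{202}\right) - 24} = \sqrt{\frac{57947}{5454} - 24} = \sqrt{- \frac{72949}{5454}} = \frac{i \sqrt{44207094}}{1818}$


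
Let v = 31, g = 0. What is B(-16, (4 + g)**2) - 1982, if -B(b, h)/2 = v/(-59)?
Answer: -116876/59 ≈ -1980.9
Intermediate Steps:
B(b, h) = 62/59 (B(b, h) = -62/(-59) = -62*(-1)/59 = -2*(-31/59) = 62/59)
B(-16, (4 + g)**2) - 1982 = 62/59 - 1982 = -116876/59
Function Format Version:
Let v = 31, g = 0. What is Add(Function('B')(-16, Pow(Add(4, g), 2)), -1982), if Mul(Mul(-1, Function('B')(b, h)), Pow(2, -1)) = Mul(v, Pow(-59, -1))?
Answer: Rational(-116876, 59) ≈ -1980.9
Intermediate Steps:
Function('B')(b, h) = Rational(62, 59) (Function('B')(b, h) = Mul(-2, Mul(31, Pow(-59, -1))) = Mul(-2, Mul(31, Rational(-1, 59))) = Mul(-2, Rational(-31, 59)) = Rational(62, 59))
Add(Function('B')(-16, Pow(Add(4, g), 2)), -1982) = Add(Rational(62, 59), -1982) = Rational(-116876, 59)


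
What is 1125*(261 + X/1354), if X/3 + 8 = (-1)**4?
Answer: 397544625/1354 ≈ 2.9361e+5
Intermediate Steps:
X = -21 (X = -24 + 3*(-1)**4 = -24 + 3*1 = -24 + 3 = -21)
1125*(261 + X/1354) = 1125*(261 - 21/1354) = 1125*(353373/1354) = 397544625/1354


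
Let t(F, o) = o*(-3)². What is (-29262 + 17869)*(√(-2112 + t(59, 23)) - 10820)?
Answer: 123272260 - 11393*I*√1905 ≈ 1.2327e+8 - 4.9726e+5*I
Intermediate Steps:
t(F, o) = 9*o (t(F, o) = o*9 = 9*o)
(-29262 + 17869)*(√(-2112 + t(59, 23)) - 10820) = (-29262 + 17869)*(√(-2112 + 9*23) - 10820) = -11393*(√(-2112 + 207) - 10820) = -11393*(√(-1905) - 10820) = -11393*(I*√1905 - 10820) = -11393*(-10820 + I*√1905) = 123272260 - 11393*I*√1905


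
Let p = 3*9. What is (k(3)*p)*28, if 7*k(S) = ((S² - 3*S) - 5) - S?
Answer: -864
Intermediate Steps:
k(S) = -5/7 - 4*S/7 + S²/7 (k(S) = (((S² - 3*S) - 5) - S)/7 = ((-5 + S² - 3*S) - S)/7 = (-5 + S² - 4*S)/7 = -5/7 - 4*S/7 + S²/7)
p = 27
(k(3)*p)*28 = ((-5/7 - 4/7*3 + (⅐)*3²)*27)*28 = ((-5/7 - 12/7 + (⅐)*9)*27)*28 = ((-5/7 - 12/7 + 9/7)*27)*28 = -8/7*27*28 = -216/7*28 = -864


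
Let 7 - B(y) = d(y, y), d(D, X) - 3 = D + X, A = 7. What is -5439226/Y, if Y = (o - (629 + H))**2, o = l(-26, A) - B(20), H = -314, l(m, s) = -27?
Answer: -2719613/46818 ≈ -58.089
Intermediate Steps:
d(D, X) = 3 + D + X (d(D, X) = 3 + (D + X) = 3 + D + X)
B(y) = 4 - 2*y (B(y) = 7 - (3 + y + y) = 7 - (3 + 2*y) = 7 + (-3 - 2*y) = 4 - 2*y)
o = 9 (o = -27 - (4 - 2*20) = -27 - (4 - 40) = -27 - 1*(-36) = -27 + 36 = 9)
Y = 93636 (Y = (9 - (629 - 314))**2 = (9 - 1*315)**2 = (9 - 315)**2 = (-306)**2 = 93636)
-5439226/Y = -5439226/93636 = -5439226*1/93636 = -2719613/46818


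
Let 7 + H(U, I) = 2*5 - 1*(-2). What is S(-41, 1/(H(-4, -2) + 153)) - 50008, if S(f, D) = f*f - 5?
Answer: -48332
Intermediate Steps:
H(U, I) = 5 (H(U, I) = -7 + (2*5 - 1*(-2)) = -7 + (10 + 2) = -7 + 12 = 5)
S(f, D) = -5 + f² (S(f, D) = f² - 5 = -5 + f²)
S(-41, 1/(H(-4, -2) + 153)) - 50008 = (-5 + (-41)²) - 50008 = (-5 + 1681) - 50008 = 1676 - 50008 = -48332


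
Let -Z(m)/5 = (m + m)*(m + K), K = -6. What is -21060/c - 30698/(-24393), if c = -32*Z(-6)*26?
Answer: 7639151/6244608 ≈ 1.2233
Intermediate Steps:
Z(m) = -10*m*(-6 + m) (Z(m) = -5*(m + m)*(m - 6) = -5*2*m*(-6 + m) = -10*m*(-6 + m))
c = 599040 (c = -320*(-6)*(6 - 1*(-6))*26 = -320*(-6)*(6 + 6)*26 = -320*(-6)*12*26 = -32*(-720)*26 = 23040*26 = 599040)
-21060/c - 30698/(-24393) = -21060/599040 - 30698/(-24393) = -21060*1/599040 - 30698*(-1/24393) = -9/256 + 30698/24393 = 7639151/6244608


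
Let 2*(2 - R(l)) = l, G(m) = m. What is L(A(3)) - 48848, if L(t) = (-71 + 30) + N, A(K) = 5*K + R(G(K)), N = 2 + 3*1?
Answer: -48884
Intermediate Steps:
N = 5 (N = 2 + 3 = 5)
R(l) = 2 - l/2
A(K) = 2 + 9*K/2 (A(K) = 5*K + (2 - K/2) = 2 + 9*K/2)
L(t) = -36 (L(t) = (-71 + 30) + 5 = -41 + 5 = -36)
L(A(3)) - 48848 = -36 - 48848 = -48884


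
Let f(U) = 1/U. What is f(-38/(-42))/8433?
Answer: 7/53409 ≈ 0.00013106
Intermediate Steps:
f(-38/(-42))/8433 = 1/(-38/(-42)*8433) = (1/8433)/(-38*(-1/42)) = (1/8433)/(19/21) = (21/19)*(1/8433) = 7/53409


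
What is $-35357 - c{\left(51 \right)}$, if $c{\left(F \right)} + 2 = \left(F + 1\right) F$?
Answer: $-38007$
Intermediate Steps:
$c{\left(F \right)} = -2 + F \left(1 + F\right)$ ($c{\left(F \right)} = -2 + \left(F + 1\right) F = -2 + \left(1 + F\right) F = -2 + F \left(1 + F\right)$)
$-35357 - c{\left(51 \right)} = -35357 - \left(-2 + 51 + 51^{2}\right) = -35357 - \left(-2 + 51 + 2601\right) = -35357 - 2650 = -38007$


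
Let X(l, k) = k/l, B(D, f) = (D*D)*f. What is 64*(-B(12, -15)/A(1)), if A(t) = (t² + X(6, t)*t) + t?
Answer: 829440/13 ≈ 63803.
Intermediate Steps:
B(D, f) = f*D² (B(D, f) = D²*f = f*D²)
A(t) = t + 7*t²/6 (A(t) = (t² + (t/6)*t) + t = (t² + t²/6) + t = 7*t²/6 + t = t + 7*t²/6)
64*(-B(12, -15)/A(1)) = 64*(-(-15*12²)/((⅙)*1*(6 + 7*1))) = 64*(-(-15*144)/((⅙)*1*(6 + 7))) = 64*(-(-2160)/((⅙)*1*13)) = 64*(-(-2160)/13/6) = 64*(-(-2160)*6/13) = 64*(-1*(-12960/13)) = 64*(12960/13) = 829440/13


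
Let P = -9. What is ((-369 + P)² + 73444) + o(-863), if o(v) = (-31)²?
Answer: 217289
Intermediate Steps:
o(v) = 961
((-369 + P)² + 73444) + o(-863) = ((-369 - 9)² + 73444) + 961 = ((-378)² + 73444) + 961 = (142884 + 73444) + 961 = 216328 + 961 = 217289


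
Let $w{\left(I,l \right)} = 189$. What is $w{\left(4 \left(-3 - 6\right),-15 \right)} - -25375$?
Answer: $25564$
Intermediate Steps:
$w{\left(4 \left(-3 - 6\right),-15 \right)} - -25375 = 189 - -25375 = 189 + 25375 = 25564$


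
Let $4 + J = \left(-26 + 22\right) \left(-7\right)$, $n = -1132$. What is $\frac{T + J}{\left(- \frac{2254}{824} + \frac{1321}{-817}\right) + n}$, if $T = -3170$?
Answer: $\frac{1058956184}{382500739} \approx 2.7685$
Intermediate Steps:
$J = 24$ ($J = -4 + \left(-26 + 22\right) \left(-7\right) = -4 - -28 = -4 + 28 = 24$)
$\frac{T + J}{\left(- \frac{2254}{824} + \frac{1321}{-817}\right) + n} = \frac{-3170 + 24}{\left(- \frac{2254}{824} + \frac{1321}{-817}\right) - 1132} = - \frac{3146}{\left(\left(-2254\right) \frac{1}{824} + 1321 \left(- \frac{1}{817}\right)\right) - 1132} = - \frac{3146}{\left(- \frac{1127}{412} - \frac{1321}{817}\right) - 1132} = - \frac{3146}{- \frac{1465011}{336604} - 1132} = - \frac{3146}{- \frac{382500739}{336604}} = \left(-3146\right) \left(- \frac{336604}{382500739}\right) = \frac{1058956184}{382500739}$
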